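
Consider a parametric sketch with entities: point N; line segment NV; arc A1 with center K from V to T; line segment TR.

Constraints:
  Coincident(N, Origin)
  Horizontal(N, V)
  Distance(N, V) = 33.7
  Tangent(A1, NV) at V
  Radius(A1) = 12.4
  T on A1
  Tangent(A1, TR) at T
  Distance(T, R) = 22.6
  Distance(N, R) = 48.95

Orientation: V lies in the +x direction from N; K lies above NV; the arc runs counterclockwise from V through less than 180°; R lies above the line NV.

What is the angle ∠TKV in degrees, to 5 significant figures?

125.14°

N is at the origin; NV is horizontal with |NV| = 33.7 and V on the +x side, so V = (33.700, 0.0000). A1 meets NV tangentially, so KV is at right angles to NV, so K = V + (0, 12.4) = (33.700, 12.400). Since KT ⟂ TR (tangency), |KR| = √(12.4² + 22.6²) = 25.778 regardless of where T sits on A1. So R lies on both circle(N, 48.95) and circle(K, 25.778); the above-NV intersection is R = (30.833, 38.018). T is the foot of the tangent from R: T = (43.840, 19.537).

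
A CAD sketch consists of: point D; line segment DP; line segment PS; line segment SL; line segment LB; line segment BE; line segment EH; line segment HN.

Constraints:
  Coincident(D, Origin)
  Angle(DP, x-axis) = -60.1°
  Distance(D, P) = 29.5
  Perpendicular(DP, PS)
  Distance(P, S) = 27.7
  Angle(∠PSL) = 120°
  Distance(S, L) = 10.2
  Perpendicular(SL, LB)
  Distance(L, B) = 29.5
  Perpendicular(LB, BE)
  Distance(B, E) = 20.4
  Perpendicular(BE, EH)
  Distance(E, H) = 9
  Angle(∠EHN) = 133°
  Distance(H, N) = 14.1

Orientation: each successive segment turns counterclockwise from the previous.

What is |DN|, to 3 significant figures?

30.2

D is at the origin; DP runs at -60.1° with length 29.5, so P = (14.7, -25.6). DP ⟂ PS, so PS runs at 29.9°; with |PS| = 27.7, S = (38.7, -11.8). ∠PSL = 120.0° gives SL at 89.9° from the x-axis; with |SL| = 10.2, L = (38.7, -1.57). SL is perpendicular to LB, so LB runs at 180°; with |LB| = 29.5, B = (9.24, -1.51). LB is perpendicular to BE, so BE runs at -90.1°; with |BE| = 20.4, E = (9.20, -21.9). The perpendicularity gives EH at right angles to BE, so EH runs at -0.100°; with |EH| = 9.0, H = (18.2, -21.9). ∠EHN = 133.0° gives HN at 46.9° from the x-axis; with |HN| = 14.1, N = (27.8, -11.6). Then |DN| = |N − D| = 30.2.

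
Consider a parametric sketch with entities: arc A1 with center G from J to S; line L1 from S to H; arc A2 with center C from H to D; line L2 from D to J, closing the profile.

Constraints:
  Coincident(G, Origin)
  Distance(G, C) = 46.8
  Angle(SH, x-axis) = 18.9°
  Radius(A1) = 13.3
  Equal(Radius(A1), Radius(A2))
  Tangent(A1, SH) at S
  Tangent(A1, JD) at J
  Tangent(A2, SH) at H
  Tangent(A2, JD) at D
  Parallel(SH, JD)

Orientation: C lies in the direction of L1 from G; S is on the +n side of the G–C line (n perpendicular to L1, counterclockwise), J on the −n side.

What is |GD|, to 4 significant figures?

48.65

The slot axis is L1's direction at 18.9°, so u = (cos 18.9°, sin 18.9°) = (0.9461, 0.3239) and n = (−sin 18.9°, cos 18.9°) = (-0.3239, 0.9461). G is at the origin and C lies 46.8 along u from G, so C = 46.8·u = (44.28, 15.16). Tangency of A1 to both parallel lines with radius 13.3 puts S and J at G ± 13.3·n: S = (-4.308, 12.58), J = (4.308, -12.58). Equal radii place H and D the same way about C: H = C + 13.3·n = (39.97, 27.74), D = C − 13.3·n = (48.58, 2.576). Then |GD| = |D − G| = 48.65.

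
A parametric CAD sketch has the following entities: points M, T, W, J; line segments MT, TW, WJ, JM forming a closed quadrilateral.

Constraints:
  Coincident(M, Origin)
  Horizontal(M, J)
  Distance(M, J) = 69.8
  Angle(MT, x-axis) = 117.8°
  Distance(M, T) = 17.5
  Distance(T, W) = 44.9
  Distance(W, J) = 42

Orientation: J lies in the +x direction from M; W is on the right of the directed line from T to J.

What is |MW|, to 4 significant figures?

30.56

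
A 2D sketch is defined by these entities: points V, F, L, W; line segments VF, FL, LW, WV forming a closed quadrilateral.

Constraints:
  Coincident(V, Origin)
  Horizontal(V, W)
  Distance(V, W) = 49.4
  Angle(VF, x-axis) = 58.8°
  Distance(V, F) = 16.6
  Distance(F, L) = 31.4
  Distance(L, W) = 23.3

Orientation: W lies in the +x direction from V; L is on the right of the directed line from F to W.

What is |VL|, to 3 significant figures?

30.2

V is at the origin; V and W share the same y with |VW| = 49.4 and W in +x, so W = (49.4, 0). VF runs at 58.8° with |VF| = 16.6, so F = (8.60, 14.2). L is determined by |FL| = 31.4 and |LW| = 23.3 together: it lies at the intersection of circle(F, 31.4) and circle(W, 23.3). With |FW| = 43.2, the foot of the radical line on FW is 26.7 from F and the perpendicular offset is √(31.4² − 26.7²) = 16.5. Taking the right-of-FW solution: L = (28.4, -10.1).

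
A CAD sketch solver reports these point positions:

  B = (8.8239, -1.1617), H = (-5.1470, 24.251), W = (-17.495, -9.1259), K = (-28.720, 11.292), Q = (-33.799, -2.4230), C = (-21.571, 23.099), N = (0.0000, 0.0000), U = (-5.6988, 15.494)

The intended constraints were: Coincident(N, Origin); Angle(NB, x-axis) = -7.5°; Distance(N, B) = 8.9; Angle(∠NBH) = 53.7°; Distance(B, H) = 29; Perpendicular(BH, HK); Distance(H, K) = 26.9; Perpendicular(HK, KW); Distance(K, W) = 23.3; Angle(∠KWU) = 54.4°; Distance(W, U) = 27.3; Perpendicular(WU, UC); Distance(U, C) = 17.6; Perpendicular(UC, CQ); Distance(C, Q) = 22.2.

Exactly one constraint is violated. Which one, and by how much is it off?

Distance(C, Q) = 22.2 — off by 6.10.

N = (0.00, 0.00) ✓; NB at -7.500° ✓; |NB| = 8.900 ✓; ∠NBH = 53.70° ✓; |BH| = 29.00 ✓; ∠(BH, HK) = 90.00° ✓; |HK| = 26.90 ✓; ∠(HK, KW) = 90.00° ✓; |KW| = 23.30 ✓; ∠KWU = 54.40° ✓; |WU| = 27.30 ✓; ∠(WU, UC) = 90.00° ✓; |UC| = 17.60 ✓; ∠(UC, CQ) = 90.00° ✓; |CQ| = 28.30 ✗.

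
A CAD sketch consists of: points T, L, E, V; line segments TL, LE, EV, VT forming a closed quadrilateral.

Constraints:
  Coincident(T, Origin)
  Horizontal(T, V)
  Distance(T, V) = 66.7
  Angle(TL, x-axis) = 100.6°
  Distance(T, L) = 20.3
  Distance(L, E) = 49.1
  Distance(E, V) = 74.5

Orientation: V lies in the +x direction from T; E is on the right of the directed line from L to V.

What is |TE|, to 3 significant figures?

29.2

Checks: |LE| = 49.10 ✓; |EV| = 74.50 ✓.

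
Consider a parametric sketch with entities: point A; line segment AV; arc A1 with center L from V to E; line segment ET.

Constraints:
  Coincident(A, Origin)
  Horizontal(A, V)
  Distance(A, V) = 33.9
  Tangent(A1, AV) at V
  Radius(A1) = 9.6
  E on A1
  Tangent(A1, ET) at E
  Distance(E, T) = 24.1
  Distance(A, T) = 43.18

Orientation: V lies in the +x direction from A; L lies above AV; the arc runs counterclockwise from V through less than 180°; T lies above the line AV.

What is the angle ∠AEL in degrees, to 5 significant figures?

18.358°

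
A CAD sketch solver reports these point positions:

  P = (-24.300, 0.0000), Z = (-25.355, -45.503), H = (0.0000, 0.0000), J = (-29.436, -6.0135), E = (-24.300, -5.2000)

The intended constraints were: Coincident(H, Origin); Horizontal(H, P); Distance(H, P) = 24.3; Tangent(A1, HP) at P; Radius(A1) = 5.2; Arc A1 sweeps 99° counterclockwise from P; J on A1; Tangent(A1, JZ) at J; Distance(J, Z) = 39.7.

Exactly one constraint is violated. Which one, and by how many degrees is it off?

Tangent(A1, JZ) at J — off by 3.10°.

H = (0.00, 0.00) ✓; H.y = 0.00, P.y = 0.00 ✓; |HP| = 24.30 ✓; ∠(EP, PH) = 90.00° ✓; |EP| = 5.200 ✓; bearing(E→J) − bearing(E→P) = 99.00° ✓; |EJ| = 5.200 ✓; ∠(EJ, JZ) = 93.10° ✗; |JZ| = 39.70 ✓.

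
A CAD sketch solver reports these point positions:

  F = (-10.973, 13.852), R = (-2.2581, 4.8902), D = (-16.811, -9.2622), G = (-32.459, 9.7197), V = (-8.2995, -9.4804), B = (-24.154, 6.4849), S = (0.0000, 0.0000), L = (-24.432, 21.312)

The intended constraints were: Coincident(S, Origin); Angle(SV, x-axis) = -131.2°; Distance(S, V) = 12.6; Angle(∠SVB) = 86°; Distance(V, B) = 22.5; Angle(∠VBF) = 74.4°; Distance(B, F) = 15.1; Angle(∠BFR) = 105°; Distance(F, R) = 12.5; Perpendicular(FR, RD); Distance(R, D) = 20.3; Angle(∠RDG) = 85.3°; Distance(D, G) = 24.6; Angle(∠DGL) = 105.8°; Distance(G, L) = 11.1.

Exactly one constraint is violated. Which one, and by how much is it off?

Distance(G, L) = 11.1 — off by 3.00.

S = (0.00, 0.00) ✓; SV at -131.2° ✓; |SV| = 12.60 ✓; ∠SVB = 86.00° ✓; |VB| = 22.50 ✓; ∠VBF = 74.40° ✓; |BF| = 15.10 ✓; ∠BFR = 105.0° ✓; |FR| = 12.50 ✓; ∠(FR, RD) = 90.00° ✓; |RD| = 20.30 ✓; ∠RDG = 85.30° ✓; |DG| = 24.60 ✓; ∠DGL = 105.8° ✓; |GL| = 14.10 ✗.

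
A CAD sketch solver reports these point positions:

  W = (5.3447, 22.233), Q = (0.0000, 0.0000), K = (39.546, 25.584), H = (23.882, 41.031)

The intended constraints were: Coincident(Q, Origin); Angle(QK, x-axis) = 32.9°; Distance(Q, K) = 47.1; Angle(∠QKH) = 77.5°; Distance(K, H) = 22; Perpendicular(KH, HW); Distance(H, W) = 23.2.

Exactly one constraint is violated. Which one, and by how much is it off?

Distance(H, W) = 23.2 — off by 3.20.

Q = (0.00, 0.00) ✓; QK at 32.90° ✓; |QK| = 47.10 ✓; ∠QKH = 77.50° ✓; |KH| = 22.00 ✓; ∠(KH, HW) = 90.00° ✓; |HW| = 26.40 ✗.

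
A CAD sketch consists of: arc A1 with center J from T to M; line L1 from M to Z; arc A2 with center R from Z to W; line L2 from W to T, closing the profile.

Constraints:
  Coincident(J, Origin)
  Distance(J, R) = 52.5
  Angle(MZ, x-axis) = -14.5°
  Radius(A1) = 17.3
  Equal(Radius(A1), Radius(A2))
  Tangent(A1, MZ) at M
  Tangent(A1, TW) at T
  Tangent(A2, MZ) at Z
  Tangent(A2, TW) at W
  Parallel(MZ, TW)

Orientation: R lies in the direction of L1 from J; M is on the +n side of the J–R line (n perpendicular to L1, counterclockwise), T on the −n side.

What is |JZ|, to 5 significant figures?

55.277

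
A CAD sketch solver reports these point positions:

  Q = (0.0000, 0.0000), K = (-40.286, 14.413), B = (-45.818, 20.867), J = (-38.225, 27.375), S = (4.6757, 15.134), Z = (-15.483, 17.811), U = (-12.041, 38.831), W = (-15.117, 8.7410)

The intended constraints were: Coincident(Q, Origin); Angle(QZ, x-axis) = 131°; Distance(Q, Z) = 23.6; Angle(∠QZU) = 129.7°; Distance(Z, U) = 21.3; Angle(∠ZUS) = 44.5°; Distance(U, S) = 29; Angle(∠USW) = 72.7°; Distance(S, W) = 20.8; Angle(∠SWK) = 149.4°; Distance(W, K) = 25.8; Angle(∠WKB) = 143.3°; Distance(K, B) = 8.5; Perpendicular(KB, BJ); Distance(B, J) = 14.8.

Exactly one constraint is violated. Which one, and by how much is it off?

Distance(B, J) = 14.8 — off by 4.80.

Q = (0.00, 0.00) ✓; QZ at 131.0° ✓; |QZ| = 23.60 ✓; ∠QZU = 129.7° ✓; |ZU| = 21.30 ✓; ∠ZUS = 44.50° ✓; |US| = 29.00 ✓; ∠USW = 72.70° ✓; |SW| = 20.80 ✓; ∠SWK = 149.4° ✓; |WK| = 25.80 ✓; ∠WKB = 143.3° ✓; |KB| = 8.500 ✓; ∠(KB, BJ) = 90.00° ✓; |BJ| = 10.00 ✗.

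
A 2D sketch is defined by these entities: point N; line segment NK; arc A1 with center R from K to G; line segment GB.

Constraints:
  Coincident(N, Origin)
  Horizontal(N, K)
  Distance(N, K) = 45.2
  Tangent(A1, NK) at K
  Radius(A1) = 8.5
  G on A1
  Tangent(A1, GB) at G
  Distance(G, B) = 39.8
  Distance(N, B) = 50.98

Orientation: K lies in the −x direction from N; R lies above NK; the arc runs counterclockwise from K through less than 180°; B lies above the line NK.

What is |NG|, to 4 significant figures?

37.55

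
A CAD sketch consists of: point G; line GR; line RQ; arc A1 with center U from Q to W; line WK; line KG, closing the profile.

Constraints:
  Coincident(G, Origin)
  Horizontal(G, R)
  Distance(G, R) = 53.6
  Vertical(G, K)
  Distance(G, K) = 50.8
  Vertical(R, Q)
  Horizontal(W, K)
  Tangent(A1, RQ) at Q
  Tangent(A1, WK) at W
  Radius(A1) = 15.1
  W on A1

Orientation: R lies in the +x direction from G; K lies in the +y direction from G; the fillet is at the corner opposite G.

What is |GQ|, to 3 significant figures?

64.4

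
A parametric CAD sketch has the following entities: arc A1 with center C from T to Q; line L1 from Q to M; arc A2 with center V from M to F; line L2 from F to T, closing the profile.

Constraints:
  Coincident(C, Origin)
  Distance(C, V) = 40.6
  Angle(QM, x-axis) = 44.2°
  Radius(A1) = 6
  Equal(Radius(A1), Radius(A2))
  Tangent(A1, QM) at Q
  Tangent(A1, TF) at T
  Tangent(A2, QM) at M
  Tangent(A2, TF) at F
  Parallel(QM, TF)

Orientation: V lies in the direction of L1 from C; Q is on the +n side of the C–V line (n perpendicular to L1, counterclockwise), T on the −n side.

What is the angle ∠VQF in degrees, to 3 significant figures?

8.06°

Tangency of A1 to both parallel lines with radius 6.0 puts Q and T at C ± 6.0·n: Q = (-4.18, 4.30), T = (4.18, -4.30). Equal radii place M and F the same way about V: M = V + 6.0·n = (24.9, 32.6), F = V − 6.0·n = (33.3, 24.0). Then cos ∠VQF = QV·QF / (|QV||QF|), giving 8.06°.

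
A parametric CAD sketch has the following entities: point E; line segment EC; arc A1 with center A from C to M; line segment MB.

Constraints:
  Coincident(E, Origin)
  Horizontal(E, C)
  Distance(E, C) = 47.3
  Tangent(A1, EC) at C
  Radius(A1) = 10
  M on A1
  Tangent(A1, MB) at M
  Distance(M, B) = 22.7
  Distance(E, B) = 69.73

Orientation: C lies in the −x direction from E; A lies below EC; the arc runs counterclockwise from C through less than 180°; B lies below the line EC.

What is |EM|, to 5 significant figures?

57.297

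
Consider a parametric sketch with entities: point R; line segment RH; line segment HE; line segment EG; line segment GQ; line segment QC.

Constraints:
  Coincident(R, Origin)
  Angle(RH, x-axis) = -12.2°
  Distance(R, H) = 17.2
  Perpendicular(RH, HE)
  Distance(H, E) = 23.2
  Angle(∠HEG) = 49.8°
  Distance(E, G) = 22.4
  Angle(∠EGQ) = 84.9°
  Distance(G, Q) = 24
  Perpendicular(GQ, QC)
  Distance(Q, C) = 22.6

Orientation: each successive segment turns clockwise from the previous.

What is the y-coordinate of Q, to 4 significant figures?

4.332

R is at the origin; RH runs at -12.2° with length 17.2, so H = (16.81, -3.635). RH ⟂ HE, so HE runs at -102.2°; with |HE| = 23.2, E = (11.91, -26.31). ∠HEG = 49.8° gives EG at 127.6° from the x-axis; with |EG| = 22.4, G = (-1.758, -8.564). ∠EGQ = 84.9° gives GQ at 32.50° from the x-axis; with |GQ| = 24.0, Q = (18.48, 4.332). So Q.y = 4.332.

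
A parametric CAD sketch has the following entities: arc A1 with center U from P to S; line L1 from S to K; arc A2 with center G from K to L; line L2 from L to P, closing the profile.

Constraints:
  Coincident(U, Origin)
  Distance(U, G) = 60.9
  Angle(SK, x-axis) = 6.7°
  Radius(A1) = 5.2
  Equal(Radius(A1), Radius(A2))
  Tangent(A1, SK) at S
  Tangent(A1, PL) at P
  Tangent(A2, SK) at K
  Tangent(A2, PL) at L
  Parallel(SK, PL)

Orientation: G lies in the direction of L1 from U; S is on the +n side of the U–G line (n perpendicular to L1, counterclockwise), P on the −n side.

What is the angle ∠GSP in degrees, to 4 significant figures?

85.12°

U is at the origin and G lies 60.9 along u from U, so G = 60.9·u = (60.48, 7.105). Tangency of A1 to both parallel lines with radius 5.2 puts S and P at U ± 5.2·n: S = (-0.6067, 5.164), P = (0.6067, -5.164). Then cos ∠GSP = SG·SP / (|SG||SP|), giving 85.12°.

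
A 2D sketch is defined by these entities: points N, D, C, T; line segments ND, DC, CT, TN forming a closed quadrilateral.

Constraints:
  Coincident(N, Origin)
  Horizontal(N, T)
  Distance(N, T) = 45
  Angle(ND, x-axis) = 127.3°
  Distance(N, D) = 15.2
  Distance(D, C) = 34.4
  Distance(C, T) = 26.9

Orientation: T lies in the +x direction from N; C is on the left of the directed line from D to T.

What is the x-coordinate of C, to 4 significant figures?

24.73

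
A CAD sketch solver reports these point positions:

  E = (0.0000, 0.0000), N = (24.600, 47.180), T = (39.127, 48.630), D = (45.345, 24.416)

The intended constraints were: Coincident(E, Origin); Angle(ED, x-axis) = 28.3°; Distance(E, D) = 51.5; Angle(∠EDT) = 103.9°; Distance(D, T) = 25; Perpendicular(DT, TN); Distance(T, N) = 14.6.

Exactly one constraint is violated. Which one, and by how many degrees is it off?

Perpendicular(DT, TN) — off by 8.70°.

E = (0.00, 0.00) ✓; ED at 28.30° ✓; |ED| = 51.50 ✓; ∠EDT = 103.9° ✓; |DT| = 25.00 ✓; ∠(DT, TN) = 81.30° ✗; |TN| = 14.60 ✓.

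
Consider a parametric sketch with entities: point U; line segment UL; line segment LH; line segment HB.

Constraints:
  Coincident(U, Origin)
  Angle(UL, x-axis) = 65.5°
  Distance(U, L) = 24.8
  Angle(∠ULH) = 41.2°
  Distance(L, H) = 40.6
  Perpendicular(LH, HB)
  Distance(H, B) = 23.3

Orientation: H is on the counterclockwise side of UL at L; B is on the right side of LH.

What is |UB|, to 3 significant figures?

45.3

∠ULH = 41.2°, so LH runs at 65.5° + (180° − 41.2°) = 204° from the x-axis; with |LH| = 40.6, H = L + 40.6·(cos 204°, sin 204°) = (-26.7, 5.86). LH is perpendicular to HB; with |HB| = 23.3 on the right of LH, B = H + 23.3·(-0.412, 0.911) = (-36.3, 27.1). Then |UB| = |B − U| = 45.3.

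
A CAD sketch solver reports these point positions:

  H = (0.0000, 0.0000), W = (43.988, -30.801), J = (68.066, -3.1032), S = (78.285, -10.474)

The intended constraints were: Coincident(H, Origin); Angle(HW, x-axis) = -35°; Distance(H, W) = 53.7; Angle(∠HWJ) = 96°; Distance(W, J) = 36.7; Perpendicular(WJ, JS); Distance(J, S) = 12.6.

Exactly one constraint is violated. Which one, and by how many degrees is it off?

Perpendicular(WJ, JS) — off by 5.20°.

H = (0.00, 0.00) ✓; HW at -35.00° ✓; |HW| = 53.70 ✓; ∠HWJ = 96.00° ✓; |WJ| = 36.70 ✓; ∠(WJ, JS) = 84.80° ✗; |JS| = 12.60 ✓.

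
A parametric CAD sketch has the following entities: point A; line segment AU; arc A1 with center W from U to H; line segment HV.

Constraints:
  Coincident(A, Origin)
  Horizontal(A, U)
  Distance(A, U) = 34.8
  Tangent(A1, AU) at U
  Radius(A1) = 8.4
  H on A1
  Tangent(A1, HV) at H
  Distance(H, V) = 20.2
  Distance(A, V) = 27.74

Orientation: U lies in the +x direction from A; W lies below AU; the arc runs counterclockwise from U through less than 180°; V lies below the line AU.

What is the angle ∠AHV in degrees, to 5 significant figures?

68.389°

A is at the origin; AU is horizontal with |AU| = 34.8 and U on the +x side, so U = (34.800, 0.0000). Since A1 is tangent to AU there, WU ⟂ AU, so W = U + (0, -8.4) = (34.800, -8.4000). Since WH ⟂ HV (tangency), |WV| = √(8.4² + 20.2²) = 21.877 regardless of where H sits on A1. So V lies on both circle(A, 27.74) and circle(W, 21.877); the below-AU intersection is V = (17.374, -21.626). H is the foot of the tangent from V: H = (27.542, -4.1716).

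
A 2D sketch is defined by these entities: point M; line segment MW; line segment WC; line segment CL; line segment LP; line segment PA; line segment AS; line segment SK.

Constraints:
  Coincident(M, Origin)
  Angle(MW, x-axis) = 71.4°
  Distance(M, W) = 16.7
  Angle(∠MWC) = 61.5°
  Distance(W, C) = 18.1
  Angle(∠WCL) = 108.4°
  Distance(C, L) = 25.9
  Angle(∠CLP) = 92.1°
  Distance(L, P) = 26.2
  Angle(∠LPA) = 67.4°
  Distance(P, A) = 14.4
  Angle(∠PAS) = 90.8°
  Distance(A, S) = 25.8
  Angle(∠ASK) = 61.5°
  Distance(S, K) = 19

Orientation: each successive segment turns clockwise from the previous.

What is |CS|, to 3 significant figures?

22.3

M is at the origin; MW runs at 71.4° with length 16.7, so W = (5.33, 15.8). ∠MWC = 61.5° gives WC at -47.1° from the x-axis; with |WC| = 18.1, C = (17.6, 2.57). ∠WCL = 108.4° gives CL at -119° from the x-axis; with |CL| = 25.9, L = (5.21, -20.1). ∠CLP = 92.1° gives LP at 153° from the x-axis; with |LP| = 26.2, P = (-18.2, -8.42). ∠LPA = 67.4° gives PA at 40.8° from the x-axis; with |PA| = 14.4, A = (-7.32, 0.991). ∠PAS = 90.8° gives AS at -48.4° from the x-axis; with |AS| = 25.8, S = (9.81, -18.3). Then |CS| = |S − C| = 22.3.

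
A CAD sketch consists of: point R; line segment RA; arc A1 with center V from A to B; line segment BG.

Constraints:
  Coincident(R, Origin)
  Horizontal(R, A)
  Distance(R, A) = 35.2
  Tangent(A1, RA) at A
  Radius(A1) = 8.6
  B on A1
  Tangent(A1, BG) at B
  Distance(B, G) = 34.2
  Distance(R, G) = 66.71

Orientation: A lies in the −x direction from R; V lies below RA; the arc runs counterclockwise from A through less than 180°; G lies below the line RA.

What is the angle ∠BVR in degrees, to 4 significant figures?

146.3°

Checks: |VB| = 8.600 ✓; ∠(VB, BG) = 90.00° ✓; |BG| = 34.20 ✓; |RG| = 66.71 ✓.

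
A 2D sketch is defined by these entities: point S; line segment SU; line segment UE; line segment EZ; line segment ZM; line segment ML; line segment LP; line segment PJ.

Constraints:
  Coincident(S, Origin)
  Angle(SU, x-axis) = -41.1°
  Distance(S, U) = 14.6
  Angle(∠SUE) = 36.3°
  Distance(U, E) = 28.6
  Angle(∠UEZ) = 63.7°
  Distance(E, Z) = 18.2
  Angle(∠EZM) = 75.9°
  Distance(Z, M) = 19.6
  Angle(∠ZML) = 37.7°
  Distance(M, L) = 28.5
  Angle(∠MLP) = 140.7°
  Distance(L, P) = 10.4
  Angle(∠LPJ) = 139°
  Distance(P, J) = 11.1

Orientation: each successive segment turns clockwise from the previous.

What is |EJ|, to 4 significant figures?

27.16

S is at the origin; SU runs at -41.1° with length 14.6, so U = (11.00, -9.598). ∠SUE = 36.3° gives UE at 175.2° from the x-axis; with |UE| = 28.6, E = (-17.50, -7.204). ∠UEZ = 63.7° gives EZ at 58.90° from the x-axis; with |EZ| = 18.2, Z = (-8.097, 8.380). ∠EZM = 75.9° gives ZM at -45.20° from the x-axis; with |ZM| = 19.6, M = (5.714, -5.528). ∠ZML = 37.7° gives ML at 172.5° from the x-axis; with |ML| = 28.5, L = (-22.54, -1.808). ∠MLP = 140.7° gives LP at 133.2° from the x-axis; with |LP| = 10.4, P = (-29.66, 5.773). ∠LPJ = 139.0° gives PJ at 92.20° from the x-axis; with |PJ| = 11.1, J = (-30.09, 16.87). Then |EJ| = |J − E| = 27.16.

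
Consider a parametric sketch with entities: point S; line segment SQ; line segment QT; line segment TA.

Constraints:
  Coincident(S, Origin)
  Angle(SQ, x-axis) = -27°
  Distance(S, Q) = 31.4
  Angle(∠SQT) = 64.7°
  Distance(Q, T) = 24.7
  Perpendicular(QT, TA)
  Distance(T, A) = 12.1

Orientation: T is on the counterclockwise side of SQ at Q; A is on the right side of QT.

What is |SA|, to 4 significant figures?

42.03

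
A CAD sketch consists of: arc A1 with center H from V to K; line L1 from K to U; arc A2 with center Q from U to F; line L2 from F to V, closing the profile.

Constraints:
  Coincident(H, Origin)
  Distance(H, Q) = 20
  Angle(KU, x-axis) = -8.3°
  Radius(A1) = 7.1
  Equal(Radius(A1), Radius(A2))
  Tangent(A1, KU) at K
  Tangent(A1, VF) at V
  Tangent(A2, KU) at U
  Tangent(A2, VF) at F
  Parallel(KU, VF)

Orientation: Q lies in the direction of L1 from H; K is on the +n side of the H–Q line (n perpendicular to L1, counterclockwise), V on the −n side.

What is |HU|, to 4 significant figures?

21.22

The slot axis is L1's direction at -8.3°, so u = (cos -8.3°, sin -8.3°) = (0.9895, -0.1444) and n = (−sin -8.3°, cos -8.3°) = (0.1444, 0.9895). H is at the origin and Q lies 20.0 along u from H, so Q = 20.0·u = (19.79, -2.887). Tangency of A1 to both parallel lines with radius 7.1 puts K and V at H ± 7.1·n: K = (1.025, 7.026), V = (-1.025, -7.026). Equal radii place U and F the same way about Q: U = Q + 7.1·n = (20.82, 4.139), F = Q − 7.1·n = (18.77, -9.913). Then |HU| = |U − H| = 21.22.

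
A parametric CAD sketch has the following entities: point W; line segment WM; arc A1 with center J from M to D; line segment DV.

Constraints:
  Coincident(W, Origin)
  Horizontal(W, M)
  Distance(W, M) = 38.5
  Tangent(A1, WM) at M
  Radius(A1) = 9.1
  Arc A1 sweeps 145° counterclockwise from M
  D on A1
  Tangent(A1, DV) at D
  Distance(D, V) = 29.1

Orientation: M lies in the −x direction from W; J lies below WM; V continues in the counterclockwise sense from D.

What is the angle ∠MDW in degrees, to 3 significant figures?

51.8°

W is at the origin; W and M share the same y with |WM| = 38.5 and M on the −x side, so M = (-38.5, 0.00). The tangent condition forces JM to be normal to WM, so J = M + (0, -9.1) = (-38.5, -9.10). On A1, M sits at bearing 90° from J; a 145° counterclockwise sweep puts D at bearing 235°, so D = J + 9.1·(cos 235°, sin 235°) = (-43.7, -16.6). Then cos ∠MDW = DM·DW / (|DM||DW|), giving 51.8°.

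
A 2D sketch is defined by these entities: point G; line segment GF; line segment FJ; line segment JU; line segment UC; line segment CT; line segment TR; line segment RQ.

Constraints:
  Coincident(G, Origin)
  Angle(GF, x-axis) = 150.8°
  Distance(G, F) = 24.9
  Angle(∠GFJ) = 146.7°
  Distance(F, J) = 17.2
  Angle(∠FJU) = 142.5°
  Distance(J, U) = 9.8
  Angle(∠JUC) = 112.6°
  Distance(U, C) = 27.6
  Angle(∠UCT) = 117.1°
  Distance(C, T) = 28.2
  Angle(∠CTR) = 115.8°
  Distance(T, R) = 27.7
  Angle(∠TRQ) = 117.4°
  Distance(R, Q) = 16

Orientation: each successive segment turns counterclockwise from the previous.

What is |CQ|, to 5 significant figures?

48.640

∠CTR = 115.8° gives TR at 56.100° from the x-axis; with |TR| = 27.7, R = (6.1337, -2.6669). ∠TRQ = 117.4° gives RQ at 118.70° from the x-axis; with |RQ| = 16.0, Q = (-1.5499, 11.367). Then |CQ| = |Q − C| = 48.640.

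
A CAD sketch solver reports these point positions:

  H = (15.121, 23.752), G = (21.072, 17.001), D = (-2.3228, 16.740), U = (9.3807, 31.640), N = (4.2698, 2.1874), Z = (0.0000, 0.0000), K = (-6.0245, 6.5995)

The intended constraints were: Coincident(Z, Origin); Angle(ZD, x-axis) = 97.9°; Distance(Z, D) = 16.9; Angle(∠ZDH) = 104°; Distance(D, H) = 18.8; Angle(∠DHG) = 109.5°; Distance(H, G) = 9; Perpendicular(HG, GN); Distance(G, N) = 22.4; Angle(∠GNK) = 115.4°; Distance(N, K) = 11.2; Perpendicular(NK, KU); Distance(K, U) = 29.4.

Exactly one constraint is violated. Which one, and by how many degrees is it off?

Perpendicular(NK, KU) — off by 8.40°.

Z = (0.00, 0.00) ✓; ZD at 97.90° ✓; |ZD| = 16.90 ✓; ∠ZDH = 104.0° ✓; |DH| = 18.80 ✓; ∠DHG = 109.5° ✓; |HG| = 8.999 ✓; ∠(HG, GN) = 90.00° ✓; |GN| = 22.40 ✓; ∠GNK = 115.4° ✓; |NK| = 11.20 ✓; ∠(NK, KU) = 98.40° ✗; |KU| = 29.40 ✓.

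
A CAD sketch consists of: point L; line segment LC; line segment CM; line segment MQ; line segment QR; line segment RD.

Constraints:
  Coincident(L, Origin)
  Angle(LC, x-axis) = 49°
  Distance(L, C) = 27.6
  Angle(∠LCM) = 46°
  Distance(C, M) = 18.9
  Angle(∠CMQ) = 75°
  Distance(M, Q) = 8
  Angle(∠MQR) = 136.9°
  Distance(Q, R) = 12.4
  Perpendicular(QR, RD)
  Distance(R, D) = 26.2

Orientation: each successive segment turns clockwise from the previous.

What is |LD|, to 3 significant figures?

38.6

∠MQR = 136.9° gives QR at 127° from the x-axis; with |QR| = 12.4, R = (4.43, 13.3). QR ⟂ RD, so RD runs at 36.9°; with |RD| = 26.2, D = (25.4, 29.0). Then |LD| = |D − L| = 38.6.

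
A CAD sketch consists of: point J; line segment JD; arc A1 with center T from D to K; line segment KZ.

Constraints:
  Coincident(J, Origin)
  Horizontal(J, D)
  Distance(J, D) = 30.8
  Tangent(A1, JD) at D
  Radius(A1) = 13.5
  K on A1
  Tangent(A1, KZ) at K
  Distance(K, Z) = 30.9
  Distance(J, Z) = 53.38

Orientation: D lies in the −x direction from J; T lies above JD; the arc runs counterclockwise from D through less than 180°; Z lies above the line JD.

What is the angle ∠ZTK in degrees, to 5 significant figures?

66.400°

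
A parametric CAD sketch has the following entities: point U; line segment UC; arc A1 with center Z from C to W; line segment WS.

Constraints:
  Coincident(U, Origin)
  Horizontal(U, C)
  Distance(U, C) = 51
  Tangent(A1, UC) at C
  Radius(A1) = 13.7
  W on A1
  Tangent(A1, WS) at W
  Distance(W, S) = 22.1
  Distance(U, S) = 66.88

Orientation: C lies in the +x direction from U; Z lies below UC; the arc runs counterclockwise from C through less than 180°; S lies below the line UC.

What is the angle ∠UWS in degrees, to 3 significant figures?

157°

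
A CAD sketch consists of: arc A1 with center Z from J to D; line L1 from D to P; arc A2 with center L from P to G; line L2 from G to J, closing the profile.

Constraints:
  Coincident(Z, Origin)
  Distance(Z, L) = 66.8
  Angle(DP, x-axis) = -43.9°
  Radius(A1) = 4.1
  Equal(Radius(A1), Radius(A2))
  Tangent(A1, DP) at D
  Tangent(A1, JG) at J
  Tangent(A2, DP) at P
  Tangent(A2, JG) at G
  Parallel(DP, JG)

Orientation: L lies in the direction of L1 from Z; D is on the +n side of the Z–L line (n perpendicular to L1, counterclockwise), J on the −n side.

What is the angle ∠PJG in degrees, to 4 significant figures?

6.998°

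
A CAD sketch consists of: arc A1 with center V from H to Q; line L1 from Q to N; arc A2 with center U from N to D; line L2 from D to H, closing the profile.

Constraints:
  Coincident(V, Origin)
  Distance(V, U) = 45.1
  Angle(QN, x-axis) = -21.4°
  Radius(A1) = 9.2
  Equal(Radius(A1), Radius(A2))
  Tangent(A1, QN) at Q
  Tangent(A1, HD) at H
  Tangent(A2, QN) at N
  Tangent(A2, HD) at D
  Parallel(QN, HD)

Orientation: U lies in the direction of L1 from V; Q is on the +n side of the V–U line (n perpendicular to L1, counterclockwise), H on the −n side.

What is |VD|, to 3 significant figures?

46.0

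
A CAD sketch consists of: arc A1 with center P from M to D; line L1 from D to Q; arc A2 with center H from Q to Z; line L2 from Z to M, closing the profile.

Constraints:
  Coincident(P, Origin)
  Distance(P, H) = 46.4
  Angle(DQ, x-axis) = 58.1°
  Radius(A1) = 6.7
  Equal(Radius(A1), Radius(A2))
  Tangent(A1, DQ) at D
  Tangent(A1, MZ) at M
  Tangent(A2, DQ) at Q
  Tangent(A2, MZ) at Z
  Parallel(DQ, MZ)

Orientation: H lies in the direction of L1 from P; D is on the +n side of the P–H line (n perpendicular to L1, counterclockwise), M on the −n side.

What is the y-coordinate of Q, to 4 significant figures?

42.93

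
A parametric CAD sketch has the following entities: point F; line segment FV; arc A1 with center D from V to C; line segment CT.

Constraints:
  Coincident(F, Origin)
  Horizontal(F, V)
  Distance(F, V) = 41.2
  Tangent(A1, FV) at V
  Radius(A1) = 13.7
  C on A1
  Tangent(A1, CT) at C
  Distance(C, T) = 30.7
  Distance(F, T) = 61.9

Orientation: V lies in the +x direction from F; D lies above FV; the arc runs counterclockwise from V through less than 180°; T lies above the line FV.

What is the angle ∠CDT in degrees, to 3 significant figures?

66.0°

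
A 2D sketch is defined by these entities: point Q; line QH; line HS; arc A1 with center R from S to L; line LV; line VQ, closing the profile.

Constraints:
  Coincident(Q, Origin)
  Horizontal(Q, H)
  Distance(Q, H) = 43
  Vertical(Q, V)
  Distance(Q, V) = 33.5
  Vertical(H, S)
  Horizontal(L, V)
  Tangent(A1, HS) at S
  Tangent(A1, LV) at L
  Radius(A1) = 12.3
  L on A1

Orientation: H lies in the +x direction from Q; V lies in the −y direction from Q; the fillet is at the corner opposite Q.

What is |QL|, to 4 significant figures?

45.44

Q is at the origin; QH is horizontal with |QH| = 43.0 and H on the +x side, so H = (43.00, 0.000). Q and V share the same x with |QV| = 33.5 and V on the −y side, so V = (0.000, -33.50). The virtual corner opposite Q is at (43.00, -33.50). A1 meets HS tangentially, so RS is at right angles to HS and the tangent condition forces RL to be normal to LV, with radius 12.3, so the center R sits 12.3 in from both sides at R = (30.70, -21.20). That places the tangent points at S = (43.00, -21.20) on HS and L = (30.70, -33.50) on LV. Then |QL| = |L − Q| = 45.44.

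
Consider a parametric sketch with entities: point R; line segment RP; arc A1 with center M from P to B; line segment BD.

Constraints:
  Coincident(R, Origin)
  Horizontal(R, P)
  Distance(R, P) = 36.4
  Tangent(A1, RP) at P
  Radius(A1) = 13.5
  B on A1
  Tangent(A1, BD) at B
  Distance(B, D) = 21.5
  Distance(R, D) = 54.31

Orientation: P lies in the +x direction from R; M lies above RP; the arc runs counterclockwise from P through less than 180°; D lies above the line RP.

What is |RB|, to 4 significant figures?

52.22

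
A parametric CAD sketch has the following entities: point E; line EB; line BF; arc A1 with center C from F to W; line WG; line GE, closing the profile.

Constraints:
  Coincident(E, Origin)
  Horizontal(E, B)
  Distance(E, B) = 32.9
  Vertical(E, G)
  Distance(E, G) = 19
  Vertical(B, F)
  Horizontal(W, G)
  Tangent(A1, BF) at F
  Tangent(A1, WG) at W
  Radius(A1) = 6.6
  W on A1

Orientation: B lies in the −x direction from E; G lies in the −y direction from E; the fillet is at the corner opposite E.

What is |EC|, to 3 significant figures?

29.1

E is at the origin; EB is horizontal with |EB| = 32.9 and B on the −x side, so B = (-32.9, 0.00). EG is vertical with |EG| = 19.0 and G on the −y side, so G = (0.00, -19.0). The virtual corner opposite E is at (-32.9, -19.0). The tangent condition forces CF to be normal to BF and since A1 is tangent to WG there, CW ⟂ WG, with radius 6.6, so the center C sits 6.6 in from both sides at C = (-26.3, -12.4). Then |EC| = |C − E| = 29.1.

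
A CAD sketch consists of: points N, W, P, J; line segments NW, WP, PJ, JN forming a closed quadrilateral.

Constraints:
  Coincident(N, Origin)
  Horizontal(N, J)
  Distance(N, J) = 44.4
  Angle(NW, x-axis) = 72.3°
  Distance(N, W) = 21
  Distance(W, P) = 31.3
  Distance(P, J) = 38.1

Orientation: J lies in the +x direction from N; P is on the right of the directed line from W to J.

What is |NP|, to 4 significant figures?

13.81

Checks: |WP| = 31.30 ✓; |PJ| = 38.10 ✓.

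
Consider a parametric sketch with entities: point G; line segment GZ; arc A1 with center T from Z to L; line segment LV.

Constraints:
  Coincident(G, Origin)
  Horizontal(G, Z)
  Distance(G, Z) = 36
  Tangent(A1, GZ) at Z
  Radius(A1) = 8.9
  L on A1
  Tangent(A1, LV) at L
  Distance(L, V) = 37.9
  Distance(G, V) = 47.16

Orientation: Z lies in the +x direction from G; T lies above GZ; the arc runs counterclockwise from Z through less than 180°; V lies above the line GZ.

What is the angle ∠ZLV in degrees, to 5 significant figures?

114.77°

G is at the origin; G and Z share the same y with |GZ| = 36.0 and Z on the +x side, so Z = (36.000, 0.0000). Tangency of A1 to GZ means the radius TZ is perpendicular to GZ, so T = Z + (0, 8.9) = (36.000, 8.9000). Since TL ⟂ LV (tangency), |TV| = √(8.9² + 37.9²) = 38.931 regardless of where L sits on A1. So V lies on both circle(G, 47.16) and circle(T, 38.931); the above-GZ intersection is V = (18.182, 43.514). L is the foot of the tangent from V: L = (42.772, 14.675).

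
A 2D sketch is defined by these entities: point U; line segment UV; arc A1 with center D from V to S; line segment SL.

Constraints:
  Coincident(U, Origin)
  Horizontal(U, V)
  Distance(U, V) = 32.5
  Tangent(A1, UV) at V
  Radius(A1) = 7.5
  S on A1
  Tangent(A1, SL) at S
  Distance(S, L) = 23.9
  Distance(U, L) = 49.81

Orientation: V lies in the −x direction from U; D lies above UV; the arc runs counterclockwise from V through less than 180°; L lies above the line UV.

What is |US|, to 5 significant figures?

28.414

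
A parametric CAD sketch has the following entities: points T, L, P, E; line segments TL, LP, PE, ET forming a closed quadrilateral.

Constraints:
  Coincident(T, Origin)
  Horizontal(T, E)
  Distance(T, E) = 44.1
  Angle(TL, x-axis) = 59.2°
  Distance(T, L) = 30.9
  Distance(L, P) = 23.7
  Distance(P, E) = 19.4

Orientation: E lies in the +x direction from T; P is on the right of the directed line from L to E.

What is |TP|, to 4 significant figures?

25.76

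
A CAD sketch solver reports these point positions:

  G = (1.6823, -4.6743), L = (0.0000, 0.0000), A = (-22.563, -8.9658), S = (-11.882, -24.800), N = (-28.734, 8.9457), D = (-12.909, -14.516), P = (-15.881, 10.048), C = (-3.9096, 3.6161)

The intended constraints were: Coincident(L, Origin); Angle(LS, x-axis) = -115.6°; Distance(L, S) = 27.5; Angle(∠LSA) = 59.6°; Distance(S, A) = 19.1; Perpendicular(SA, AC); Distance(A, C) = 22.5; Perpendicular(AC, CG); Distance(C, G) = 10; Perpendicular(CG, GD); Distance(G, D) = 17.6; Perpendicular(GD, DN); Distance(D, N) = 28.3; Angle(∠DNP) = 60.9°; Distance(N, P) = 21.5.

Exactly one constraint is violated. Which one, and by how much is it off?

Distance(N, P) = 21.5 — off by 8.60.

L = (0.00, 0.00) ✓; LS at -115.6° ✓; |LS| = 27.50 ✓; ∠LSA = 59.60° ✓; |SA| = 19.10 ✓; ∠(SA, AC) = 90.00° ✓; |AC| = 22.50 ✓; ∠(AC, CG) = 90.00° ✓; |CG| = 10.00 ✓; ∠(CG, GD) = 90.00° ✓; |GD| = 17.60 ✓; ∠(GD, DN) = 90.00° ✓; |DN| = 28.30 ✓; ∠DNP = 60.90° ✓; |NP| = 12.90 ✗.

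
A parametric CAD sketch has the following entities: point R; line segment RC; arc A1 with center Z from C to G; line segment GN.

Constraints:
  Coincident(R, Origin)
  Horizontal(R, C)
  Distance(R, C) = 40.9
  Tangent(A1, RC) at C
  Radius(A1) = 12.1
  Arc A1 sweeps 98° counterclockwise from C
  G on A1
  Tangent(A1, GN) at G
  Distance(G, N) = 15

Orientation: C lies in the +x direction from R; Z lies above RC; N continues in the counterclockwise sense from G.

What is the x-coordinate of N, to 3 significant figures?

50.8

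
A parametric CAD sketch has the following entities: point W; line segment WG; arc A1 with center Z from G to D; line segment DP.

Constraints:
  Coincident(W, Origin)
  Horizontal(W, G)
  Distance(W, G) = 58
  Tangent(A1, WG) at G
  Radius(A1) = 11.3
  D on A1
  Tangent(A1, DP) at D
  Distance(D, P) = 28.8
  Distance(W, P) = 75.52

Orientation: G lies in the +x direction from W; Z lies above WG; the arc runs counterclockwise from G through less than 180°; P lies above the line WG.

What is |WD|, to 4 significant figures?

70.39

W is at the origin; WG is horizontal with |WG| = 58.0 and G on the +x side, so G = (58.00, 0.000). The tangent condition forces ZG to be normal to WG, so Z = G + (0, 11.3) = (58.00, 11.30). Since ZD ⟂ DP (tangency), |ZP| = √(11.3² + 28.8²) = 30.94 regardless of where D sits on A1. So P lies on both circle(W, 75.52) and circle(Z, 30.94); the above-WG intersection is P = (62.86, 41.85). D is the foot of the tangent from P: D = (69.04, 13.72).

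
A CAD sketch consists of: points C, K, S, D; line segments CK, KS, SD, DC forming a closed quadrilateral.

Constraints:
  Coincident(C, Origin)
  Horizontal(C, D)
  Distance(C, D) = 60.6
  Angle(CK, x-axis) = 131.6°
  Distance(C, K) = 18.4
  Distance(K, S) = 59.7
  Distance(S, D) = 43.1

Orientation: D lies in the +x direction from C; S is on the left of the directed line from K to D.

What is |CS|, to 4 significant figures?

57.18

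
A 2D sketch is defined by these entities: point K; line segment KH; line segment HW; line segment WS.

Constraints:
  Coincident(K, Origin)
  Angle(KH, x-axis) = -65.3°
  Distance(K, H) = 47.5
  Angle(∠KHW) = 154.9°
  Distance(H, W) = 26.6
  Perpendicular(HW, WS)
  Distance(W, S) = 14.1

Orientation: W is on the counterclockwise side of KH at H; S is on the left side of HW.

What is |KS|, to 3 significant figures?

69.9

K is at the origin; KH runs at -65.3° with length 47.5, so H = 47.5·(cos -65.3°, sin -65.3°) = (19.8, -43.2). ∠KHW = 154.9°, so HW runs at -65.3° + (180° − 154.9°) = -40.2° from the x-axis; with |HW| = 26.6, W = H + 26.6·(cos -40.2°, sin -40.2°) = (40.2, -60.3). HW is perpendicular to WS; with |WS| = 14.1 on the left of HW, S = W + 14.1·(0.645, 0.764) = (49.3, -49.6). Then |KS| = |S − K| = 69.9.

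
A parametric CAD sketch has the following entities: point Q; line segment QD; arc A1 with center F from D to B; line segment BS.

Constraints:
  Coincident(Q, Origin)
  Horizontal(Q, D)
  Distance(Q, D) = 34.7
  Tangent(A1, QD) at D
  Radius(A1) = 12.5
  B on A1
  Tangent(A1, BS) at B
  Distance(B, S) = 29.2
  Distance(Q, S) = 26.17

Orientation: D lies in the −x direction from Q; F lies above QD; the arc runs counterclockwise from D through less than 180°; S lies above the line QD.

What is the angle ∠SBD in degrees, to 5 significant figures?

156.30°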